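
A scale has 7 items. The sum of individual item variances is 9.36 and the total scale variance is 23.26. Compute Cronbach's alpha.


alpha = (k/(k-1)) * (1 - sum(si^2)/s_total^2)
= (7/6) * (1 - 9.36/23.26)
alpha = 0.6972

0.6972


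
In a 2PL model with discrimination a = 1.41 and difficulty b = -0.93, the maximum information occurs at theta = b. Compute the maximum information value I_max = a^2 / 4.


For 2PL, max info at theta = b = -0.93
I_max = a^2 / 4 = 1.41^2 / 4
= 1.9881 / 4
I_max = 0.497

0.497


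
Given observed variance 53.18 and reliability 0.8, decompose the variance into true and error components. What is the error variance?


var_true = rxx * var_obs = 0.8 * 53.18 = 42.544
var_error = var_obs - var_true
var_error = 53.18 - 42.544
var_error = 10.636

10.636


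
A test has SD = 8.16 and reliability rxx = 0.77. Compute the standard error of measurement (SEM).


SEM = SD * sqrt(1 - rxx)
SEM = 8.16 * sqrt(1 - 0.77)
SEM = 8.16 * sqrt(0.23) = 8.16 * 0.479583
SEM = 3.9134

3.9134


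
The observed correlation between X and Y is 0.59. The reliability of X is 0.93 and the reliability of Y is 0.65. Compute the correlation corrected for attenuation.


r_corrected = rxy / sqrt(rxx * ryy)
= 0.59 / sqrt(0.93 * 0.65)
= 0.59 / sqrt(0.6045)
= 0.59 / 0.777496
r_corrected = 0.7588

0.7588


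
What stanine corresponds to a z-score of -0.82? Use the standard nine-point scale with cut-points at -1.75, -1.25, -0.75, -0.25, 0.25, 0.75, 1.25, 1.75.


Stanine boundaries: [-1.75, -1.25, -0.75, -0.25, 0.25, 0.75, 1.25, 1.75]
z = -0.82
Check each boundary:
  z >= -1.75 -> could be stanine 2
  z >= -1.25 -> could be stanine 3
  z < -0.75
  z < -0.25
  z < 0.25
  z < 0.75
  z < 1.25
  z < 1.75
Highest qualifying boundary gives stanine = 3

3


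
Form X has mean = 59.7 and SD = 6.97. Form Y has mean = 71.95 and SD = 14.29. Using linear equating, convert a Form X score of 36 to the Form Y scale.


slope = SD_Y / SD_X = 14.29 / 6.97 ~ 2.0502
intercept = mean_Y - slope * mean_X = 71.95 - (14.29 / 6.97) * 59.7 ~ -50.4478
Y = slope * X + intercept. To avoid rounding drift from the rounded slope/intercept, evaluate the equivalent form Y = mean_Y + SD_Y * (X - mean_X) / SD_X at full precision:
Y = 71.95 + 14.29 * (36 - 59.7) / 6.97
Y = 71.95 - 14.29 * 23.7 / 6.97
Y = 71.95 - 338.673 / 6.97
Y = 71.95 - 48.5901
Y = 23.3599

23.3599


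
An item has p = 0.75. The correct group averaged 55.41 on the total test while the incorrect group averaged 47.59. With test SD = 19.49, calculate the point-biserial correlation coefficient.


q = 1 - p = 0.25
rpb = ((M1 - M0) / SD) * sqrt(p * q)
rpb = ((55.41 - 47.59) / 19.49) * sqrt(0.75 * 0.25)
rpb = 0.1737

0.1737


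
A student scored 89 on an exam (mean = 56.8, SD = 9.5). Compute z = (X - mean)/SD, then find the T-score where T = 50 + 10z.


z = (X - mean) / SD = (89 - 56.8) / 9.5
z = 32.2 / 9.5
z = 3.3895
T-score = T = 50 + 10z
Carry z at full precision (z = 32.2 / 9.5) into the conversion:
T-score = 50 + 10 * (32.2 / 9.5) = 50 + 322 / 9.5
T-score = 50 + 33.8947
T-score = 83.8947

83.8947


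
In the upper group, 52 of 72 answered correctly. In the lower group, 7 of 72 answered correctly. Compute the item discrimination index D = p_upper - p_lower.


p_upper = 52/72 = 0.7222
p_lower = 7/72 = 0.0972
D = 0.7222 - 0.0972 = 0.625

0.625


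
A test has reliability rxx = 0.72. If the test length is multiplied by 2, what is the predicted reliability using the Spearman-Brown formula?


r_new = (n * rxx) / (1 + (n-1) * rxx)
r_new = (2 * 0.72) / (1 + 1 * 0.72)
r_new = 1.44 / 1.72
r_new = 0.8372

0.8372


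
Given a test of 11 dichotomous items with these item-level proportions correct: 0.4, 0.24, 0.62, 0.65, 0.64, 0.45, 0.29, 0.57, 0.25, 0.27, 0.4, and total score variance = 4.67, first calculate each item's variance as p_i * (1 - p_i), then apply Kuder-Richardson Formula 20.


For each item, compute p_i * q_i:
  Item 1: 0.4 * 0.6 = 0.24
  Item 2: 0.24 * 0.76 = 0.1824
  Item 3: 0.62 * 0.38 = 0.2356
  Item 4: 0.65 * 0.35 = 0.2275
  Item 5: 0.64 * 0.36 = 0.2304
  Item 6: 0.45 * 0.55 = 0.2475
  Item 7: 0.29 * 0.71 = 0.2059
  Item 8: 0.57 * 0.43 = 0.2451
  Item 9: 0.25 * 0.75 = 0.1875
  Item 10: 0.27 * 0.73 = 0.1971
  Item 11: 0.4 * 0.6 = 0.24
Sum(p_i * q_i) = 0.24 + 0.1824 + 0.2356 + 0.2275 + 0.2304 + 0.2475 + 0.2059 + 0.2451 + 0.1875 + 0.1971 + 0.24 = 2.439
KR-20 = (k/(k-1)) * (1 - Sum(p_i*q_i) / Var_total)
= (11/10) * (1 - 2.439/4.67)
= 1.1 * 0.4777
KR-20 = 0.5255

0.5255


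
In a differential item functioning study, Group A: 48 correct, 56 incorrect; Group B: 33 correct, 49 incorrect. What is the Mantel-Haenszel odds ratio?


Odds_A = 48/56 = 0.8571
Odds_B = 33/49 = 0.6735
OR = Odds_A / Odds_B = 0.8571 / 0.6735
Exactly, OR = (48 * 49) / (56 * 33) = 2352 / 1848
OR = 1.2727

1.2727


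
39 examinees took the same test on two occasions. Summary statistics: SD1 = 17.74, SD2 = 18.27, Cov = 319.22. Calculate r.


r = cov(X,Y) / (SD_X * SD_Y)
r = 319.22 / (17.74 * 18.27)
r = 319.22 / 324.1098
r = 0.9849

0.9849


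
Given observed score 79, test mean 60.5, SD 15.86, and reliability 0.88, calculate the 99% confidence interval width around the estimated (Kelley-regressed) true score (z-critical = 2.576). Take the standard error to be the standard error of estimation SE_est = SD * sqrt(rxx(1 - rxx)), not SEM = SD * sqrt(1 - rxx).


True score estimate = 0.88*79 + 0.12*60.5 = 76.78
SE_est = SD * sqrt(rxx * (1 - rxx)) = 15.86 * sqrt(0.88 * 0.12) = 15.86 * sqrt(0.1056) = 5.15389
CI = T_est +/- z * SE_est, so width = 2 * z * SE_est = 2 * 2.576 * 5.15389
Width = 26.5528

26.5528


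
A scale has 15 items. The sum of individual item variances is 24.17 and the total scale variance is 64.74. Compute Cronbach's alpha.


alpha = (k/(k-1)) * (1 - sum(si^2)/s_total^2)
= (15/14) * (1 - 24.17/64.74)
alpha = 0.6714

0.6714


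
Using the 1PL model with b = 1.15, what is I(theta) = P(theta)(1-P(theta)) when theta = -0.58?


P = 1/(1+exp(-(-0.58-1.15))) = 0.1506
I = P*(1-P) = 0.1506 * 0.8494
I = 0.1279

0.1279


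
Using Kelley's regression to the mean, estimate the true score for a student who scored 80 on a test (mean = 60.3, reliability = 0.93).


T_est = rxx * X + (1 - rxx) * mean
T_est = 0.93 * 80 + 0.07 * 60.3
T_est = 74.4 + 4.221
T_est = 78.621

78.621


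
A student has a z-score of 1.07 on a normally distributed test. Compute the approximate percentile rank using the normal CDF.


CDF(z) = 0.5 * (1 + erf(z/sqrt(2)))
erf(0.7566) = 0.7154
CDF = 0.8577
Percentile rank = 0.8577 * 100 = 85.77

85.77


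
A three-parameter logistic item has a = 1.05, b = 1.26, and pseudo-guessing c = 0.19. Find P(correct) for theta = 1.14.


logit = 1.05*(1.14 - 1.26) = -0.126
P* = 1/(1 + exp(--0.126)) = 0.4685
P = 0.19 + (1 - 0.19) * 0.4685
P = 0.5695

0.5695


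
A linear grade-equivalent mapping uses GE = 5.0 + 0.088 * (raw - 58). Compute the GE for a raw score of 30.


raw - median = 30 - 58 = -28
slope * diff = 0.088 * -28 = -2.464
GE = 5.0 + -2.464
GE = 2.536

2.536


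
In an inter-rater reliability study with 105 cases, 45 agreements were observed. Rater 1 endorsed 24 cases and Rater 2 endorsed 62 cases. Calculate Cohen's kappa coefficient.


P_o = 45/105 = 0.428571
P_e = (24*62 + 81*43) / 11025 = 0.450884
kappa = (P_o - P_e) / (1 - P_e)
kappa = (0.428571 - 0.450884) / (1 - 0.450884)
kappa = -0.0406

-0.0406


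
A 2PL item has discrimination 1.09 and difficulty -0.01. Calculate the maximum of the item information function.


For 2PL, max info at theta = b = -0.01
I_max = a^2 / 4 = 1.09^2 / 4
= 1.1881 / 4
I_max = 0.297

0.297


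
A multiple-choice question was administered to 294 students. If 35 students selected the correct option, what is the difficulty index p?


Item difficulty p = number correct / total examinees
p = 35 / 294
p = 0.119

0.119


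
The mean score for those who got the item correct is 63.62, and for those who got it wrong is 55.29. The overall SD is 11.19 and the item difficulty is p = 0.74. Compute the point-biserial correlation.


q = 1 - p = 0.26
rpb = ((M1 - M0) / SD) * sqrt(p * q)
rpb = ((63.62 - 55.29) / 11.19) * sqrt(0.74 * 0.26)
rpb = 0.3265

0.3265


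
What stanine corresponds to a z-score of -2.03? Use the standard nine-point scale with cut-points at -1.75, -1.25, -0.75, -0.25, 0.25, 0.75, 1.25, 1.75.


Stanine boundaries: [-1.75, -1.25, -0.75, -0.25, 0.25, 0.75, 1.25, 1.75]
z = -2.03
Check each boundary:
  z < -1.75
  z < -1.25
  z < -0.75
  z < -0.25
  z < 0.25
  z < 0.75
  z < 1.25
  z < 1.75
Highest qualifying boundary gives stanine = 1

1


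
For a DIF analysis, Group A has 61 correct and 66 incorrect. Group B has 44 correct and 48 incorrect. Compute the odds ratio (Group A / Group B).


Odds_A = 61/66 = 0.9242
Odds_B = 44/48 = 0.9167
OR = Odds_A / Odds_B = 0.9242 / 0.9167
Exactly, OR = (61 * 48) / (66 * 44) = 2928 / 2904
OR = 1.0083

1.0083


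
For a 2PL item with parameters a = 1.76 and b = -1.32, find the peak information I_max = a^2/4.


For 2PL, max info at theta = b = -1.32
I_max = a^2 / 4 = 1.76^2 / 4
= 3.0976 / 4
I_max = 0.7744

0.7744


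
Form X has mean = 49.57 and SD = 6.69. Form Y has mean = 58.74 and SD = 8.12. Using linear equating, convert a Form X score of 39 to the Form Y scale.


slope = SD_Y / SD_X = 8.12 / 6.69 ~ 1.2138
intercept = mean_Y - slope * mean_X = 58.74 - (8.12 / 6.69) * 49.57 ~ -1.4257
Y = slope * X + intercept. To avoid rounding drift from the rounded slope/intercept, evaluate the equivalent form Y = mean_Y + SD_Y * (X - mean_X) / SD_X at full precision:
Y = 58.74 + 8.12 * (39 - 49.57) / 6.69
Y = 58.74 - 8.12 * 10.57 / 6.69
Y = 58.74 - 85.8284 / 6.69
Y = 58.74 - 12.8294
Y = 45.9106

45.9106


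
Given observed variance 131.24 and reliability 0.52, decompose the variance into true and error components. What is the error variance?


var_true = rxx * var_obs = 0.52 * 131.24 = 68.2448
var_error = var_obs - var_true
var_error = 131.24 - 68.2448
var_error = 62.9952

62.9952


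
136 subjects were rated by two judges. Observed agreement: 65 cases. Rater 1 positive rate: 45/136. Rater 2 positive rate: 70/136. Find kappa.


P_o = 65/136 = 0.477941
P_e = (45*70 + 91*66) / 18496 = 0.495026
kappa = (P_o - P_e) / (1 - P_e)
kappa = (0.477941 - 0.495026) / (1 - 0.495026)
kappa = -0.0338

-0.0338


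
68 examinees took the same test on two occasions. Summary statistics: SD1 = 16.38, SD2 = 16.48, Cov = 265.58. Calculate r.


r = cov(X,Y) / (SD_X * SD_Y)
r = 265.58 / (16.38 * 16.48)
r = 265.58 / 269.9424
r = 0.9838

0.9838


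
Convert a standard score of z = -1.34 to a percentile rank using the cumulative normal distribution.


CDF(z) = 0.5 * (1 + erf(z/sqrt(2)))
erf(-0.9475) = -0.8198
CDF = 0.0901
Percentile rank = 0.0901 * 100 = 9.01

9.01


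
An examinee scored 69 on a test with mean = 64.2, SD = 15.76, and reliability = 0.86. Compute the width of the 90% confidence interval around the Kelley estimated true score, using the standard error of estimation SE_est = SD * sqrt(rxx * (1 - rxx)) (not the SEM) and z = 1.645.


True score estimate = 0.86*69 + 0.14*64.2 = 68.328
SE_est = SD * sqrt(rxx * (1 - rxx)) = 15.76 * sqrt(0.86 * 0.14) = 15.76 * sqrt(0.1204) = 5.468516
CI = T_est +/- z * SE_est, so width = 2 * z * SE_est = 2 * 1.645 * 5.468516
Width = 17.9914

17.9914


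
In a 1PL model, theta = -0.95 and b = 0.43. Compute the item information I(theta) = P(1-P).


P = 1/(1+exp(-(-0.95-0.43))) = 0.201
I = P*(1-P) = 0.201 * 0.799
I = 0.1606

0.1606


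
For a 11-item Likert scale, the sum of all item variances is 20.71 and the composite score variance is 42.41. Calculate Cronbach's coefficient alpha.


alpha = (k/(k-1)) * (1 - sum(si^2)/s_total^2)
= (11/10) * (1 - 20.71/42.41)
alpha = 0.5628

0.5628


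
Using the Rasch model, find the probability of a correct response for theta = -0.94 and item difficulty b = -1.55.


theta - b = -0.94 - -1.55 = 0.61
exp(-(theta - b)) = exp(-0.61) = 0.5434
P = 1 / (1 + 0.5434)
P = 0.6479

0.6479


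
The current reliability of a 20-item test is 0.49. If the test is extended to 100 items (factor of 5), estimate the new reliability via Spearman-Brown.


r_new = (n * rxx) / (1 + (n-1) * rxx)
r_new = (5 * 0.49) / (1 + 4 * 0.49)
r_new = 2.45 / 2.96
r_new = 0.8277

0.8277


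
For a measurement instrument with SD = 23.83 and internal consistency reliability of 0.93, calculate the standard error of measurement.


SEM = SD * sqrt(1 - rxx)
SEM = 23.83 * sqrt(1 - 0.93)
SEM = 23.83 * sqrt(0.07) = 23.83 * 0.264575
SEM = 6.3048

6.3048


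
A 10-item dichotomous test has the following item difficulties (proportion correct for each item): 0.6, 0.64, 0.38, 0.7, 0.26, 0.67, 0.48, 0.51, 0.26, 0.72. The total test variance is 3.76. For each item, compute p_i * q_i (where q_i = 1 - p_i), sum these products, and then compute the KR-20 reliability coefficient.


For each item, compute p_i * q_i:
  Item 1: 0.6 * 0.4 = 0.24
  Item 2: 0.64 * 0.36 = 0.2304
  Item 3: 0.38 * 0.62 = 0.2356
  Item 4: 0.7 * 0.3 = 0.21
  Item 5: 0.26 * 0.74 = 0.1924
  Item 6: 0.67 * 0.33 = 0.2211
  Item 7: 0.48 * 0.52 = 0.2496
  Item 8: 0.51 * 0.49 = 0.2499
  Item 9: 0.26 * 0.74 = 0.1924
  Item 10: 0.72 * 0.28 = 0.2016
Sum(p_i * q_i) = 0.24 + 0.2304 + 0.2356 + 0.21 + 0.1924 + 0.2211 + 0.2496 + 0.2499 + 0.1924 + 0.2016 = 2.223
KR-20 = (k/(k-1)) * (1 - Sum(p_i*q_i) / Var_total)
= (10/9) * (1 - 2.223/3.76)
= 1.1111 * 0.4088
KR-20 = 0.4542

0.4542


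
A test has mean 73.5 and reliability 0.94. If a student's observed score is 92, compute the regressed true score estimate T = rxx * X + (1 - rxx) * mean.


T_est = rxx * X + (1 - rxx) * mean
T_est = 0.94 * 92 + 0.06 * 73.5
T_est = 86.48 + 4.41
T_est = 90.89

90.89


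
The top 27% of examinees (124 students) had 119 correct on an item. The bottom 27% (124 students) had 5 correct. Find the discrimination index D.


p_upper = 119/124 = 0.9597
p_lower = 5/124 = 0.0403
D = 0.9597 - 0.0403 = 0.9194

0.9194


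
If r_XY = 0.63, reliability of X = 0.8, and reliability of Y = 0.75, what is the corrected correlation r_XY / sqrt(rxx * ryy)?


r_corrected = rxy / sqrt(rxx * ryy)
= 0.63 / sqrt(0.8 * 0.75)
= 0.63 / sqrt(0.6)
= 0.63 / 0.774597
r_corrected = 0.8133

0.8133


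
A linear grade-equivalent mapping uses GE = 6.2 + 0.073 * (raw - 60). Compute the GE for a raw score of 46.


raw - median = 46 - 60 = -14
slope * diff = 0.073 * -14 = -1.022
GE = 6.2 + -1.022
GE = 5.178

5.178


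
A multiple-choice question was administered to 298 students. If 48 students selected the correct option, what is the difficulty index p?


Item difficulty p = number correct / total examinees
p = 48 / 298
p = 0.1611

0.1611


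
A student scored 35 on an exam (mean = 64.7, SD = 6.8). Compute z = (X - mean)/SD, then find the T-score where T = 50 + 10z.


z = (X - mean) / SD = (35 - 64.7) / 6.8
z = -29.7 / 6.8
z = -4.3676
T-score = T = 50 + 10z
Carry z at full precision (z = -29.7 / 6.8) into the conversion:
T-score = 50 + 10 * (-29.7 / 6.8) = 50 + -297 / 6.8
T-score = 50 + -43.6765
T-score = 6.3235

6.3235


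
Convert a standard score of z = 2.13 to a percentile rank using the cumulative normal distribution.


CDF(z) = 0.5 * (1 + erf(z/sqrt(2)))
erf(1.5061) = 0.9668
CDF = 0.9834
Percentile rank = 0.9834 * 100 = 98.34

98.34


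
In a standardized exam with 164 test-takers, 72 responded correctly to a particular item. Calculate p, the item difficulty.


Item difficulty p = number correct / total examinees
p = 72 / 164
p = 0.439

0.439


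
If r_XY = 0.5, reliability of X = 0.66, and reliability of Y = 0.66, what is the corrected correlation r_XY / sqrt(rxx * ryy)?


r_corrected = rxy / sqrt(rxx * ryy)
= 0.5 / sqrt(0.66 * 0.66)
= 0.5 / sqrt(0.4356)
= 0.5 / 0.66
r_corrected = 0.7576

0.7576


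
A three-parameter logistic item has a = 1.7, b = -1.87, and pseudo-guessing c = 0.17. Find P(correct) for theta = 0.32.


logit = 1.7*(0.32 - -1.87) = 3.723
P* = 1/(1 + exp(-3.723)) = 0.9764
P = 0.17 + (1 - 0.17) * 0.9764
P = 0.9804

0.9804


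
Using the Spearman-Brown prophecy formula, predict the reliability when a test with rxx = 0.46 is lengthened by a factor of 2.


r_new = (n * rxx) / (1 + (n-1) * rxx)
r_new = (2 * 0.46) / (1 + 1 * 0.46)
r_new = 0.92 / 1.46
r_new = 0.6301

0.6301


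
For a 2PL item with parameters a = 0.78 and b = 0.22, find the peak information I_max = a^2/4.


For 2PL, max info at theta = b = 0.22
I_max = a^2 / 4 = 0.78^2 / 4
= 0.6084 / 4
I_max = 0.1521

0.1521


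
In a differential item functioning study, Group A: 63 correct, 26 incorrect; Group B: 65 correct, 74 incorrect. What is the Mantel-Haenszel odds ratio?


Odds_A = 63/26 = 2.4231
Odds_B = 65/74 = 0.8784
OR = Odds_A / Odds_B = 2.4231 / 0.8784
Exactly, OR = (63 * 74) / (26 * 65) = 4662 / 1690
OR = 2.7586

2.7586


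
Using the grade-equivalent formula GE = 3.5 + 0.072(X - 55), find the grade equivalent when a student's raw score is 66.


raw - median = 66 - 55 = 11
slope * diff = 0.072 * 11 = 0.792
GE = 3.5 + 0.792
GE = 4.292

4.292


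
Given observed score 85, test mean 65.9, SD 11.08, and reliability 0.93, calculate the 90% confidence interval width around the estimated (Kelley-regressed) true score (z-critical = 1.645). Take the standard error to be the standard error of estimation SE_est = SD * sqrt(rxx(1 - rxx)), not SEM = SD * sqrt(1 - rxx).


True score estimate = 0.93*85 + 0.07*65.9 = 83.663
SE_est = SD * sqrt(rxx * (1 - rxx)) = 11.08 * sqrt(0.93 * 0.07) = 11.08 * sqrt(0.0651) = 2.827029
CI = T_est +/- z * SE_est, so width = 2 * z * SE_est = 2 * 1.645 * 2.827029
Width = 9.3009

9.3009


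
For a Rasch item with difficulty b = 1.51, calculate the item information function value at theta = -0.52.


P = 1/(1+exp(-(-0.52-1.51))) = 0.1161
I = P*(1-P) = 0.1161 * 0.8839
I = 0.1026

0.1026


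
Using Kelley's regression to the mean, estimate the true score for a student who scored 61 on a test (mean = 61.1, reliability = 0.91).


T_est = rxx * X + (1 - rxx) * mean
T_est = 0.91 * 61 + 0.09 * 61.1
T_est = 55.51 + 5.499
T_est = 61.009

61.009


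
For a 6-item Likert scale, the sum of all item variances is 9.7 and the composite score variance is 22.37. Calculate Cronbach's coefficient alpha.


alpha = (k/(k-1)) * (1 - sum(si^2)/s_total^2)
= (6/5) * (1 - 9.7/22.37)
alpha = 0.6797

0.6797


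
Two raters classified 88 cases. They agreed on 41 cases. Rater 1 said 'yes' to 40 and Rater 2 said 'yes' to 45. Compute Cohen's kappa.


P_o = 41/88 = 0.465909
P_e = (40*45 + 48*43) / 7744 = 0.498967
kappa = (P_o - P_e) / (1 - P_e)
kappa = (0.465909 - 0.498967) / (1 - 0.498967)
kappa = -0.066

-0.066


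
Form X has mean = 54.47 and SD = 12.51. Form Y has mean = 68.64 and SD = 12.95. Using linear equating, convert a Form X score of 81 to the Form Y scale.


slope = SD_Y / SD_X = 12.95 / 12.51 ~ 1.0352
intercept = mean_Y - slope * mean_X = 68.64 - (12.95 / 12.51) * 54.47 ~ 12.2542
Y = slope * X + intercept. To avoid rounding drift from the rounded slope/intercept, evaluate the equivalent form Y = mean_Y + SD_Y * (X - mean_X) / SD_X at full precision:
Y = 68.64 + 12.95 * (81 - 54.47) / 12.51
Y = 68.64 + 12.95 * 26.53 / 12.51
Y = 68.64 + 343.5635 / 12.51
Y = 68.64 + 27.4631
Y = 96.1031

96.1031


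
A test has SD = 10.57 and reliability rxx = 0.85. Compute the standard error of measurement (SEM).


SEM = SD * sqrt(1 - rxx)
SEM = 10.57 * sqrt(1 - 0.85)
SEM = 10.57 * sqrt(0.15) = 10.57 * 0.387298
SEM = 4.0937

4.0937


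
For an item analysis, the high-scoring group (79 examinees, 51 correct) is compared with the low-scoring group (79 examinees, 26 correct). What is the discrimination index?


p_upper = 51/79 = 0.6456
p_lower = 26/79 = 0.3291
D = 0.6456 - 0.3291 = 0.3165

0.3165


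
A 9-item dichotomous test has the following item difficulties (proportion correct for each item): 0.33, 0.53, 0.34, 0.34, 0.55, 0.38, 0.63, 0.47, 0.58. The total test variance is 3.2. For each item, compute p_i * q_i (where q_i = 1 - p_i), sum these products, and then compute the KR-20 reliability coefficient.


For each item, compute p_i * q_i:
  Item 1: 0.33 * 0.67 = 0.2211
  Item 2: 0.53 * 0.47 = 0.2491
  Item 3: 0.34 * 0.66 = 0.2244
  Item 4: 0.34 * 0.66 = 0.2244
  Item 5: 0.55 * 0.45 = 0.2475
  Item 6: 0.38 * 0.62 = 0.2356
  Item 7: 0.63 * 0.37 = 0.2331
  Item 8: 0.47 * 0.53 = 0.2491
  Item 9: 0.58 * 0.42 = 0.2436
Sum(p_i * q_i) = 0.2211 + 0.2491 + 0.2244 + 0.2244 + 0.2475 + 0.2356 + 0.2331 + 0.2491 + 0.2436 = 2.1279
KR-20 = (k/(k-1)) * (1 - Sum(p_i*q_i) / Var_total)
= (9/8) * (1 - 2.1279/3.2)
= 1.125 * 0.335
KR-20 = 0.3769

0.3769


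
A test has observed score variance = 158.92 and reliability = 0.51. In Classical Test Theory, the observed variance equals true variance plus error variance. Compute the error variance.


var_true = rxx * var_obs = 0.51 * 158.92 = 81.0492
var_error = var_obs - var_true
var_error = 158.92 - 81.0492
var_error = 77.8708

77.8708


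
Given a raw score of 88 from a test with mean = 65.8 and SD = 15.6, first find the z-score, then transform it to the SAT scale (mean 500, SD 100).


z = (X - mean) / SD = (88 - 65.8) / 15.6
z = 22.2 / 15.6
z = 1.4231
SAT-scale = SAT = 500 + 100z
Carry z at full precision (z = 22.2 / 15.6) into the conversion:
SAT-scale = 500 + 100 * (22.2 / 15.6) = 500 + 2220 / 15.6
SAT-scale = 500 + 142.3077
SAT-scale = 642.3077

642.3077


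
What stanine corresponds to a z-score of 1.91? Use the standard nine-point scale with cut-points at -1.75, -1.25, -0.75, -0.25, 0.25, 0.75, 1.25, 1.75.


Stanine boundaries: [-1.75, -1.25, -0.75, -0.25, 0.25, 0.75, 1.25, 1.75]
z = 1.91
Check each boundary:
  z >= -1.75 -> could be stanine 2
  z >= -1.25 -> could be stanine 3
  z >= -0.75 -> could be stanine 4
  z >= -0.25 -> could be stanine 5
  z >= 0.25 -> could be stanine 6
  z >= 0.75 -> could be stanine 7
  z >= 1.25 -> could be stanine 8
  z >= 1.75 -> could be stanine 9
Highest qualifying boundary gives stanine = 9

9


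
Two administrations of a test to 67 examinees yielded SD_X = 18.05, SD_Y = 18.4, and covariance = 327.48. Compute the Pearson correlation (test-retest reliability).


r = cov(X,Y) / (SD_X * SD_Y)
r = 327.48 / (18.05 * 18.4)
r = 327.48 / 332.12
r = 0.986

0.986


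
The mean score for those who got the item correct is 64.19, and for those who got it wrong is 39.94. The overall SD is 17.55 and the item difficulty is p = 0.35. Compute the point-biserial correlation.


q = 1 - p = 0.65
rpb = ((M1 - M0) / SD) * sqrt(p * q)
rpb = ((64.19 - 39.94) / 17.55) * sqrt(0.35 * 0.65)
rpb = 0.6591

0.6591


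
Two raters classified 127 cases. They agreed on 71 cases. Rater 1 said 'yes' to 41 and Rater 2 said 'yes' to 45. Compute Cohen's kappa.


P_o = 71/127 = 0.559055
P_e = (41*45 + 86*82) / 16129 = 0.551615
kappa = (P_o - P_e) / (1 - P_e)
kappa = (0.559055 - 0.551615) / (1 - 0.551615)
kappa = 0.0166

0.0166


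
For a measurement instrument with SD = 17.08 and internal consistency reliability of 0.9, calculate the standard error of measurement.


SEM = SD * sqrt(1 - rxx)
SEM = 17.08 * sqrt(1 - 0.9)
SEM = 17.08 * sqrt(0.1) = 17.08 * 0.316228
SEM = 5.4012

5.4012


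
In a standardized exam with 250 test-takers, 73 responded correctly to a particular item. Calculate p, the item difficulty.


Item difficulty p = number correct / total examinees
p = 73 / 250
p = 0.292

0.292


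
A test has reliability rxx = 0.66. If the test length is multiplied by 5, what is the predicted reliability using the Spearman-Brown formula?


r_new = (n * rxx) / (1 + (n-1) * rxx)
r_new = (5 * 0.66) / (1 + 4 * 0.66)
r_new = 3.3 / 3.64
r_new = 0.9066

0.9066


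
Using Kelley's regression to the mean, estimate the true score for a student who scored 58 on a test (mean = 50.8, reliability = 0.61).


T_est = rxx * X + (1 - rxx) * mean
T_est = 0.61 * 58 + 0.39 * 50.8
T_est = 35.38 + 19.812
T_est = 55.192

55.192


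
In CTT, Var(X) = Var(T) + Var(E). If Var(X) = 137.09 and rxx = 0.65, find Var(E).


var_true = rxx * var_obs = 0.65 * 137.09 = 89.1085
var_error = var_obs - var_true
var_error = 137.09 - 89.1085
var_error = 47.9815

47.9815


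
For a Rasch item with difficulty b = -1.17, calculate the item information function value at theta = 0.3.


P = 1/(1+exp(-(0.3--1.17))) = 0.8131
I = P*(1-P) = 0.8131 * 0.1869
I = 0.152

0.152


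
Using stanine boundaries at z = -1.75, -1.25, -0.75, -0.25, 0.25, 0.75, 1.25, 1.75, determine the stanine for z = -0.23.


Stanine boundaries: [-1.75, -1.25, -0.75, -0.25, 0.25, 0.75, 1.25, 1.75]
z = -0.23
Check each boundary:
  z >= -1.75 -> could be stanine 2
  z >= -1.25 -> could be stanine 3
  z >= -0.75 -> could be stanine 4
  z >= -0.25 -> could be stanine 5
  z < 0.25
  z < 0.75
  z < 1.25
  z < 1.75
Highest qualifying boundary gives stanine = 5

5


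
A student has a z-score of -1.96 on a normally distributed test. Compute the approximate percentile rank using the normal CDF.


CDF(z) = 0.5 * (1 + erf(z/sqrt(2)))
erf(-1.3859) = -0.95
CDF = 0.025
Percentile rank = 0.025 * 100 = 2.5

2.5


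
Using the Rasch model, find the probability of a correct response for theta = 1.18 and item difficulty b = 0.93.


theta - b = 1.18 - 0.93 = 0.25
exp(-(theta - b)) = exp(-0.25) = 0.7788
P = 1 / (1 + 0.7788)
P = 0.5622

0.5622


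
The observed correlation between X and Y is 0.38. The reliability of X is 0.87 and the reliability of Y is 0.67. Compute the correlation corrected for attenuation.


r_corrected = rxy / sqrt(rxx * ryy)
= 0.38 / sqrt(0.87 * 0.67)
= 0.38 / sqrt(0.5829)
= 0.38 / 0.763479
r_corrected = 0.4977

0.4977


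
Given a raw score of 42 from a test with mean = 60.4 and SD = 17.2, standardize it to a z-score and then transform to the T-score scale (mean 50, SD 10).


z = (X - mean) / SD = (42 - 60.4) / 17.2
z = -18.4 / 17.2
z = -1.0698
T-score = T = 50 + 10z
Carry z at full precision (z = -18.4 / 17.2) into the conversion:
T-score = 50 + 10 * (-18.4 / 17.2) = 50 + -184 / 17.2
T-score = 50 + -10.6977
T-score = 39.3023

39.3023


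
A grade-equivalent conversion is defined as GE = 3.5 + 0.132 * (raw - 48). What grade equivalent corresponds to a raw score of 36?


raw - median = 36 - 48 = -12
slope * diff = 0.132 * -12 = -1.584
GE = 3.5 + -1.584
GE = 1.916

1.916


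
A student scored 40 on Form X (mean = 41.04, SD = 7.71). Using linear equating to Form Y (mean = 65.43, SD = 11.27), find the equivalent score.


slope = SD_Y / SD_X = 11.27 / 7.71 ~ 1.4617
intercept = mean_Y - slope * mean_X = 65.43 - (11.27 / 7.71) * 41.04 ~ 5.4403
Y = slope * X + intercept. To avoid rounding drift from the rounded slope/intercept, evaluate the equivalent form Y = mean_Y + SD_Y * (X - mean_X) / SD_X at full precision:
Y = 65.43 + 11.27 * (40 - 41.04) / 7.71
Y = 65.43 - 11.27 * 1.04 / 7.71
Y = 65.43 - 11.7208 / 7.71
Y = 65.43 - 1.5202
Y = 63.9098

63.9098


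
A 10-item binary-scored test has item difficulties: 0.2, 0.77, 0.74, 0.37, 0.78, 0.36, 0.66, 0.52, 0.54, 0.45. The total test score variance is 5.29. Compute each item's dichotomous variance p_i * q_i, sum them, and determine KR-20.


For each item, compute p_i * q_i:
  Item 1: 0.2 * 0.8 = 0.16
  Item 2: 0.77 * 0.23 = 0.1771
  Item 3: 0.74 * 0.26 = 0.1924
  Item 4: 0.37 * 0.63 = 0.2331
  Item 5: 0.78 * 0.22 = 0.1716
  Item 6: 0.36 * 0.64 = 0.2304
  Item 7: 0.66 * 0.34 = 0.2244
  Item 8: 0.52 * 0.48 = 0.2496
  Item 9: 0.54 * 0.46 = 0.2484
  Item 10: 0.45 * 0.55 = 0.2475
Sum(p_i * q_i) = 0.16 + 0.1771 + 0.1924 + 0.2331 + 0.1716 + 0.2304 + 0.2244 + 0.2496 + 0.2484 + 0.2475 = 2.1345
KR-20 = (k/(k-1)) * (1 - Sum(p_i*q_i) / Var_total)
= (10/9) * (1 - 2.1345/5.29)
= 1.1111 * 0.5965
KR-20 = 0.6628

0.6628


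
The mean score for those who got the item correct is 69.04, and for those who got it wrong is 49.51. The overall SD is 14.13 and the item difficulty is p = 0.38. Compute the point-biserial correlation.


q = 1 - p = 0.62
rpb = ((M1 - M0) / SD) * sqrt(p * q)
rpb = ((69.04 - 49.51) / 14.13) * sqrt(0.38 * 0.62)
rpb = 0.6709

0.6709


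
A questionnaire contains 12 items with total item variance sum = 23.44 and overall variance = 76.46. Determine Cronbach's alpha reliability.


alpha = (k/(k-1)) * (1 - sum(si^2)/s_total^2)
= (12/11) * (1 - 23.44/76.46)
alpha = 0.7565

0.7565


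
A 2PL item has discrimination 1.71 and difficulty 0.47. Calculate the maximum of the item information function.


For 2PL, max info at theta = b = 0.47
I_max = a^2 / 4 = 1.71^2 / 4
= 2.9241 / 4
I_max = 0.731

0.731


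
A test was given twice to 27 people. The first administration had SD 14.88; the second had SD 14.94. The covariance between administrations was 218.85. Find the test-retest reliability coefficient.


r = cov(X,Y) / (SD_X * SD_Y)
r = 218.85 / (14.88 * 14.94)
r = 218.85 / 222.3072
r = 0.9844

0.9844


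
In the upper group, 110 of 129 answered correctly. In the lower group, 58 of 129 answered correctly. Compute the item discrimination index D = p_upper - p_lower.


p_upper = 110/129 = 0.8527
p_lower = 58/129 = 0.4496
D = 0.8527 - 0.4496 = 0.4031

0.4031


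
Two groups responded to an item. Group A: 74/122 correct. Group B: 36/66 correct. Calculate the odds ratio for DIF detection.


Odds_A = 74/48 = 1.5417
Odds_B = 36/30 = 1.2
OR = Odds_A / Odds_B = 1.5417 / 1.2
Exactly, OR = (74 * 30) / (48 * 36) = 2220 / 1728
OR = 1.2847

1.2847


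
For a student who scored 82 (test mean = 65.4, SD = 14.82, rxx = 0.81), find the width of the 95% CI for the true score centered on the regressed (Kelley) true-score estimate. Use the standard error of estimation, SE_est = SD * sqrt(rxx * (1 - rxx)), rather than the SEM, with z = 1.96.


True score estimate = 0.81*82 + 0.19*65.4 = 78.846
SE_est = SD * sqrt(rxx * (1 - rxx)) = 14.82 * sqrt(0.81 * 0.19) = 14.82 * sqrt(0.1539) = 5.813899
CI = T_est +/- z * SE_est, so width = 2 * z * SE_est = 2 * 1.96 * 5.813899
Width = 22.7905

22.7905


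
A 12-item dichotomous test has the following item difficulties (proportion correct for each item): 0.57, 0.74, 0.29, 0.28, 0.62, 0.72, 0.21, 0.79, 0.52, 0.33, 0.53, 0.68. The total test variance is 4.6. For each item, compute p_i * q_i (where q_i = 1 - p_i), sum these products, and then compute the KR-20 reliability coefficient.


For each item, compute p_i * q_i:
  Item 1: 0.57 * 0.43 = 0.2451
  Item 2: 0.74 * 0.26 = 0.1924
  Item 3: 0.29 * 0.71 = 0.2059
  Item 4: 0.28 * 0.72 = 0.2016
  Item 5: 0.62 * 0.38 = 0.2356
  Item 6: 0.72 * 0.28 = 0.2016
  Item 7: 0.21 * 0.79 = 0.1659
  Item 8: 0.79 * 0.21 = 0.1659
  Item 9: 0.52 * 0.48 = 0.2496
  Item 10: 0.33 * 0.67 = 0.2211
  Item 11: 0.53 * 0.47 = 0.2491
  Item 12: 0.68 * 0.32 = 0.2176
Sum(p_i * q_i) = 0.2451 + 0.1924 + 0.2059 + 0.2016 + 0.2356 + 0.2016 + 0.1659 + 0.1659 + 0.2496 + 0.2211 + 0.2491 + 0.2176 = 2.5514
KR-20 = (k/(k-1)) * (1 - Sum(p_i*q_i) / Var_total)
= (12/11) * (1 - 2.5514/4.6)
= 1.0909 * 0.4453
KR-20 = 0.4858

0.4858


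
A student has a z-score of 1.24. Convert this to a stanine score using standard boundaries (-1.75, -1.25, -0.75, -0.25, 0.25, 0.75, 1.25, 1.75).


Stanine boundaries: [-1.75, -1.25, -0.75, -0.25, 0.25, 0.75, 1.25, 1.75]
z = 1.24
Check each boundary:
  z >= -1.75 -> could be stanine 2
  z >= -1.25 -> could be stanine 3
  z >= -0.75 -> could be stanine 4
  z >= -0.25 -> could be stanine 5
  z >= 0.25 -> could be stanine 6
  z >= 0.75 -> could be stanine 7
  z < 1.25
  z < 1.75
Highest qualifying boundary gives stanine = 7

7


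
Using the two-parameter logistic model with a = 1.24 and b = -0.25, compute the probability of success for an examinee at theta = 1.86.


a*(theta - b) = 1.24 * (1.86 - -0.25) = 2.6164
exp(-2.6164) = 0.0731
P = 1 / (1 + 0.0731)
P = 0.9319

0.9319


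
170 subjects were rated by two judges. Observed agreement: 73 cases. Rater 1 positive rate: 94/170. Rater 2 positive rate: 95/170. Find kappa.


P_o = 73/170 = 0.429412
P_e = (94*95 + 76*75) / 28900 = 0.506228
kappa = (P_o - P_e) / (1 - P_e)
kappa = (0.429412 - 0.506228) / (1 - 0.506228)
kappa = -0.1556

-0.1556


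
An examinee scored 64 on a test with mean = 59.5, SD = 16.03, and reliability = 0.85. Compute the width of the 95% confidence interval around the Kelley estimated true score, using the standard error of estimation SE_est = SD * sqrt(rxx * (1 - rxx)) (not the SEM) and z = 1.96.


True score estimate = 0.85*64 + 0.15*59.5 = 63.325
SE_est = SD * sqrt(rxx * (1 - rxx)) = 16.03 * sqrt(0.85 * 0.15) = 16.03 * sqrt(0.1275) = 5.723855
CI = T_est +/- z * SE_est, so width = 2 * z * SE_est = 2 * 1.96 * 5.723855
Width = 22.4375

22.4375


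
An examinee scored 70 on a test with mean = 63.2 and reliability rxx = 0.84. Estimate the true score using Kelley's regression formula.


T_est = rxx * X + (1 - rxx) * mean
T_est = 0.84 * 70 + 0.16 * 63.2
T_est = 58.8 + 10.112
T_est = 68.912

68.912


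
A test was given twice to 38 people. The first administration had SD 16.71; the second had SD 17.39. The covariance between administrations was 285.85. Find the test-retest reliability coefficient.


r = cov(X,Y) / (SD_X * SD_Y)
r = 285.85 / (16.71 * 17.39)
r = 285.85 / 290.5869
r = 0.9837

0.9837


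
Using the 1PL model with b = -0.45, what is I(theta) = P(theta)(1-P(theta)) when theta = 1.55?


P = 1/(1+exp(-(1.55--0.45))) = 0.8808
I = P*(1-P) = 0.8808 * 0.1192
I = 0.105

0.105


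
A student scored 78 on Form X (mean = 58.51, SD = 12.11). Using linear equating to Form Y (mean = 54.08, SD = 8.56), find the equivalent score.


slope = SD_Y / SD_X = 8.56 / 12.11 ~ 0.7069
intercept = mean_Y - slope * mean_X = 54.08 - (8.56 / 12.11) * 58.51 ~ 12.722
Y = slope * X + intercept. To avoid rounding drift from the rounded slope/intercept, evaluate the equivalent form Y = mean_Y + SD_Y * (X - mean_X) / SD_X at full precision:
Y = 54.08 + 8.56 * (78 - 58.51) / 12.11
Y = 54.08 + 8.56 * 19.49 / 12.11
Y = 54.08 + 166.8344 / 12.11
Y = 54.08 + 13.7766
Y = 67.8566

67.8566


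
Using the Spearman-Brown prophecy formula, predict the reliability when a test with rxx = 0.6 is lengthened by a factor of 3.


r_new = (n * rxx) / (1 + (n-1) * rxx)
r_new = (3 * 0.6) / (1 + 2 * 0.6)
r_new = 1.8 / 2.2
r_new = 0.8182

0.8182


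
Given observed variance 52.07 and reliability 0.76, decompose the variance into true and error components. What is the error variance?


var_true = rxx * var_obs = 0.76 * 52.07 = 39.5732
var_error = var_obs - var_true
var_error = 52.07 - 39.5732
var_error = 12.4968

12.4968


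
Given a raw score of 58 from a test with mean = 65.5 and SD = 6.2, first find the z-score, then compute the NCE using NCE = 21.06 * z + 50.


z = (X - mean) / SD = (58 - 65.5) / 6.2
z = -7.5 / 6.2
z = -1.2097
NCE = NCE = 21.06z + 50
Carry z at full precision (z = -7.5 / 6.2) into the conversion:
NCE = 21.06 * (-7.5 / 6.2) + 50 = -157.95 / 6.2 + 50
NCE = -25.4758 + 50
NCE = 24.5242

24.5242


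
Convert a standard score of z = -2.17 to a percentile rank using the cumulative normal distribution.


CDF(z) = 0.5 * (1 + erf(z/sqrt(2)))
erf(-1.5344) = -0.97
CDF = 0.015
Percentile rank = 0.015 * 100 = 1.5

1.5


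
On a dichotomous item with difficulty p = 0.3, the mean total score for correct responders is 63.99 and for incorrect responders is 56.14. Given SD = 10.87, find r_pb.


q = 1 - p = 0.7
rpb = ((M1 - M0) / SD) * sqrt(p * q)
rpb = ((63.99 - 56.14) / 10.87) * sqrt(0.3 * 0.7)
rpb = 0.3309

0.3309


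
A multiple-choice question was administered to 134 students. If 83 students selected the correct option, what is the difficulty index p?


Item difficulty p = number correct / total examinees
p = 83 / 134
p = 0.6194

0.6194


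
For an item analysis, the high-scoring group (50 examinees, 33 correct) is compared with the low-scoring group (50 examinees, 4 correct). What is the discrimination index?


p_upper = 33/50 = 0.66
p_lower = 4/50 = 0.08
D = 0.66 - 0.08 = 0.58

0.58


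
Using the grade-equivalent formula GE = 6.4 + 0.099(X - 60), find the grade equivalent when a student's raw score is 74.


raw - median = 74 - 60 = 14
slope * diff = 0.099 * 14 = 1.386
GE = 6.4 + 1.386
GE = 7.786

7.786


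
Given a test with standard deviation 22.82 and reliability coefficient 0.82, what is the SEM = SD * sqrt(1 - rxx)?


SEM = SD * sqrt(1 - rxx)
SEM = 22.82 * sqrt(1 - 0.82)
SEM = 22.82 * sqrt(0.18) = 22.82 * 0.424264
SEM = 9.6817

9.6817


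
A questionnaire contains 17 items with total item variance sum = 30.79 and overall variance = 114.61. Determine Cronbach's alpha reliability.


alpha = (k/(k-1)) * (1 - sum(si^2)/s_total^2)
= (17/16) * (1 - 30.79/114.61)
alpha = 0.7771

0.7771


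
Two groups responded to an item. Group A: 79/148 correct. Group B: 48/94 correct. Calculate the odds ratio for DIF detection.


Odds_A = 79/69 = 1.1449
Odds_B = 48/46 = 1.0435
OR = Odds_A / Odds_B = 1.1449 / 1.0435
Exactly, OR = (79 * 46) / (69 * 48) = 3634 / 3312
OR = 1.0972

1.0972


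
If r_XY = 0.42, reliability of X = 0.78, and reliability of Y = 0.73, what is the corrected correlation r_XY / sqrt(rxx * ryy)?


r_corrected = rxy / sqrt(rxx * ryy)
= 0.42 / sqrt(0.78 * 0.73)
= 0.42 / sqrt(0.5694)
= 0.42 / 0.754586
r_corrected = 0.5566

0.5566


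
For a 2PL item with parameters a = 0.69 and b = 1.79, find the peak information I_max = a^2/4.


For 2PL, max info at theta = b = 1.79
I_max = a^2 / 4 = 0.69^2 / 4
= 0.4761 / 4
I_max = 0.119

0.119


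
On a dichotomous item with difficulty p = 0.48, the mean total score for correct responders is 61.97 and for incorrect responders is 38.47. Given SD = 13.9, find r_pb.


q = 1 - p = 0.52
rpb = ((M1 - M0) / SD) * sqrt(p * q)
rpb = ((61.97 - 38.47) / 13.9) * sqrt(0.48 * 0.52)
rpb = 0.8446

0.8446


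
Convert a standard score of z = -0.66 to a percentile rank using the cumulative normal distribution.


CDF(z) = 0.5 * (1 + erf(z/sqrt(2)))
erf(-0.4667) = -0.4907
CDF = 0.2546
Percentile rank = 0.2546 * 100 = 25.46

25.46


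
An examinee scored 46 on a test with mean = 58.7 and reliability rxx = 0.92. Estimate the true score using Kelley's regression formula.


T_est = rxx * X + (1 - rxx) * mean
T_est = 0.92 * 46 + 0.08 * 58.7
T_est = 42.32 + 4.696
T_est = 47.016

47.016


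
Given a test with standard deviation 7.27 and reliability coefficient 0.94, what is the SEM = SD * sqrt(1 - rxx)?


SEM = SD * sqrt(1 - rxx)
SEM = 7.27 * sqrt(1 - 0.94)
SEM = 7.27 * sqrt(0.06) = 7.27 * 0.244949
SEM = 1.7808

1.7808


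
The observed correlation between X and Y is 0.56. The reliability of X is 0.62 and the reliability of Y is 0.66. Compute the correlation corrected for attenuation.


r_corrected = rxy / sqrt(rxx * ryy)
= 0.56 / sqrt(0.62 * 0.66)
= 0.56 / sqrt(0.4092)
= 0.56 / 0.639687
r_corrected = 0.8754

0.8754


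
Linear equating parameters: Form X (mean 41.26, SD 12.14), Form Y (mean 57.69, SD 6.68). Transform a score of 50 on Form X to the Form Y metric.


slope = SD_Y / SD_X = 6.68 / 12.14 ~ 0.5502
intercept = mean_Y - slope * mean_X = 57.69 - (6.68 / 12.14) * 41.26 ~ 34.9868
Y = slope * X + intercept. To avoid rounding drift from the rounded slope/intercept, evaluate the equivalent form Y = mean_Y + SD_Y * (X - mean_X) / SD_X at full precision:
Y = 57.69 + 6.68 * (50 - 41.26) / 12.14
Y = 57.69 + 6.68 * 8.74 / 12.14
Y = 57.69 + 58.3832 / 12.14
Y = 57.69 + 4.8092
Y = 62.4992

62.4992


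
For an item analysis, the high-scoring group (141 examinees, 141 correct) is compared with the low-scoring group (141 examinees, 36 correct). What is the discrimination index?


p_upper = 141/141 = 1.0
p_lower = 36/141 = 0.2553
D = 1.0 - 0.2553 = 0.7447

0.7447


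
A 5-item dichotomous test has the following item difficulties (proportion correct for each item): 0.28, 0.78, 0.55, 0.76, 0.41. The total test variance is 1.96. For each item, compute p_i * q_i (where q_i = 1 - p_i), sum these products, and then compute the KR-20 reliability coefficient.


For each item, compute p_i * q_i:
  Item 1: 0.28 * 0.72 = 0.2016
  Item 2: 0.78 * 0.22 = 0.1716
  Item 3: 0.55 * 0.45 = 0.2475
  Item 4: 0.76 * 0.24 = 0.1824
  Item 5: 0.41 * 0.59 = 0.2419
Sum(p_i * q_i) = 0.2016 + 0.1716 + 0.2475 + 0.1824 + 0.2419 = 1.045
KR-20 = (k/(k-1)) * (1 - Sum(p_i*q_i) / Var_total)
= (5/4) * (1 - 1.045/1.96)
= 1.25 * 0.4668
KR-20 = 0.5835

0.5835
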